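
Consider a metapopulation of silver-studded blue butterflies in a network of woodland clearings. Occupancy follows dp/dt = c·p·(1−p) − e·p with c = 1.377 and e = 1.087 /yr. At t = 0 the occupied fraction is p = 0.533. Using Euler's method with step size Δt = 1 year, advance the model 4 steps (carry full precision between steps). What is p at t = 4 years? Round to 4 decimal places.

Update rule: p ← p + [c·p·(1−p) − e·p]·Δt with Δt = 1.
step 1: Δp = -0.23662, p = 0.29638
step 2: Δp = -0.03501, p = 0.26137
step 3: Δp = -0.01827, p = 0.24310
step 4: Δp = -0.01088, p = 0.23222

0.2322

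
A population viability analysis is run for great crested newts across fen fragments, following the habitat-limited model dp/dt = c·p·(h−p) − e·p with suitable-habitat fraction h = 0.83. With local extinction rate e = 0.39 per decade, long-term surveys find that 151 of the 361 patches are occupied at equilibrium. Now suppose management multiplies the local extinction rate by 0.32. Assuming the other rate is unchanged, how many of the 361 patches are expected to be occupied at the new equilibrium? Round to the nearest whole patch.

Observed p* = 151/361 = 0.41828.
Balance c(h−p*) = e gives c = e/(0.83 − 0.41828) = 0.39/0.41172 = 0.94725.
New p* = 0.83 − e/c = 0.83 − 0.12480/0.94725 = 0.69825.
Expected occupied = 361 × 0.69825 = 252.07 ≈ 252.

252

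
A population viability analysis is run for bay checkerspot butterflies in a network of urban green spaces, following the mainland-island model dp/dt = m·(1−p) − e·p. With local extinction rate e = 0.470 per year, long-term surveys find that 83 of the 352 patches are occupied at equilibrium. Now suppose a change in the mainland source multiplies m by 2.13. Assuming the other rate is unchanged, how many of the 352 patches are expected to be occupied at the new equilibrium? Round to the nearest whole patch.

140

Observed p* = 83/352 = 0.23580.
Balance m(1−p*) = e·p* gives m = e·p*/(1−p*) = 0.470×0.23580/0.76420 = 0.14502.
New p* = m/(m+e) = 0.30889/(0.30889+0.47000) = 0.39658.
Expected occupied = 352 × 0.39658 = 139.60 ≈ 140.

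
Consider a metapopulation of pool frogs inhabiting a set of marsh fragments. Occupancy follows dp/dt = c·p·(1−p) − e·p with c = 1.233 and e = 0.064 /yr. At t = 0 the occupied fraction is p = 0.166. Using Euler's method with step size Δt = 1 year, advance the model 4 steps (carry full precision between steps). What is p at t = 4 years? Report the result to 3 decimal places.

0.952

Update rule: p ← p + [c·p·(1−p) − e·p]·Δt with Δt = 1.
step 1: Δp = +0.16008, p = 0.32608
step 2: Δp = +0.25008, p = 0.57616
step 3: Δp = +0.26422, p = 0.84038
step 4: Δp = +0.11161, p = 0.95199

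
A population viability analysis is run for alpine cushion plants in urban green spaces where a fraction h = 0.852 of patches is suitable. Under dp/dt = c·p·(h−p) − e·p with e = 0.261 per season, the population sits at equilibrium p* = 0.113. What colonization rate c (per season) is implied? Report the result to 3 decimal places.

At equilibrium c(h−p*) = e, so c = e/(h−p*).
c = 0.261/(0.852 − 0.113) = 0.261/0.7390 = 0.3532.

0.353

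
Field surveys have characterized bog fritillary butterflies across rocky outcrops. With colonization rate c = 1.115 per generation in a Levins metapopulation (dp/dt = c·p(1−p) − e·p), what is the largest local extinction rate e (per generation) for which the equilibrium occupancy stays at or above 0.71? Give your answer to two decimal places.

0.32

1 − e/c ≥ 0.71 ⇒ e ≤ c(1 − 0.71) = 1.115 × 0.2900.
e_max = 0.3234.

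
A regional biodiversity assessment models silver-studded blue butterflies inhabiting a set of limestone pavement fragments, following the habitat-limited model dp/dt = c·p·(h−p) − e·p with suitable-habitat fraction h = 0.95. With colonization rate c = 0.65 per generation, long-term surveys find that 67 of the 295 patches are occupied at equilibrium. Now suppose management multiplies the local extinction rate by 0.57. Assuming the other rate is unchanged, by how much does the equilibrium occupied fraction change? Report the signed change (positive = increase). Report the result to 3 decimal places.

Observed p* = 67/295 = 0.22712.
Balance c(h−p*) = e gives e = 0.65×(0.95 − 0.22712) = 0.46987.
New p* = 0.95 − e/c = 0.95 − 0.26783/0.65000 = 0.53795.
Δp* = 0.53795 − 0.22712 = +0.31083.

0.311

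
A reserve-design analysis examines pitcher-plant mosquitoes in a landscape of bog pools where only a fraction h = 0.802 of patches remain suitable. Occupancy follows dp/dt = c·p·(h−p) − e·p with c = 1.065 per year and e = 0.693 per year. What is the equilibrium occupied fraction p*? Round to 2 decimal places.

Setting dp/dt = 0 and dividing by p* gives c·(h−p*) = e.
So p* = h − e/c = 0.802 − 0.693/1.065 = 0.802 − 0.6507 = 0.1513.

0.15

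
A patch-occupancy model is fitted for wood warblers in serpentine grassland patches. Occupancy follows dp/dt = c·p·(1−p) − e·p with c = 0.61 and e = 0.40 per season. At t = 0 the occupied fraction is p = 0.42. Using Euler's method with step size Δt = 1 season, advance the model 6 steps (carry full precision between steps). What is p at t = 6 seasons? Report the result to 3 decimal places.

Update rule: p ← p + [c·p·(1−p) − e·p]·Δt with Δt = 1.
p: 0.42000 → 0.40060  (Δp = -0.01940)
p: 0.40060 → 0.38683  (Δp = -0.01377)
p: 0.38683 → 0.37679  (Δp = -0.01004)
p: 0.37679 → 0.36931  (Δp = -0.00748)
p: 0.36931 → 0.36367  (Δp = -0.00564)
p: 0.36367 → 0.35936  (Δp = -0.00430)

0.359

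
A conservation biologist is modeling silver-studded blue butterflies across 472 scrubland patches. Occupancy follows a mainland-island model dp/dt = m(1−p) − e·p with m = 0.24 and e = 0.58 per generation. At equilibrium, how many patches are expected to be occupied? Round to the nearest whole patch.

p* = m/(m+e) = 0.24/0.8200 = 0.2927.
Expected occupied patches = N × p* = 472 × 0.2927 = 138.15 ≈ 138.

138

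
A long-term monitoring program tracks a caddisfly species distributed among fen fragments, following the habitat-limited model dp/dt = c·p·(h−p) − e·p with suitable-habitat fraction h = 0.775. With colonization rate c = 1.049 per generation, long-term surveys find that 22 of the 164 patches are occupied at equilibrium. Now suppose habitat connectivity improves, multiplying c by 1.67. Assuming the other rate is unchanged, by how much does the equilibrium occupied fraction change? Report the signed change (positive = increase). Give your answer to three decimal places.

Observed p* = 22/164 = 0.13415.
Balance c(h−p*) = e gives e = 1.049×(0.775 − 0.13415) = 0.67225.
New p* = 0.775 − e/c = 0.775 − 0.67225/1.75183 = 0.39126.
Δp* = 0.39126 − 0.13415 = +0.25711.

0.257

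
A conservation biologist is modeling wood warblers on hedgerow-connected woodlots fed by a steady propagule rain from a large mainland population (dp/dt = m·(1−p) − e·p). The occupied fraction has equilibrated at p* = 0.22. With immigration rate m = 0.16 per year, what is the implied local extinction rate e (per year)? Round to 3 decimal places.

0.567

At equilibrium m(1−p*) = e·p*, so e = m(1−p*)/p*.
e = 0.16 × 0.7800 / 0.22 = 0.5673.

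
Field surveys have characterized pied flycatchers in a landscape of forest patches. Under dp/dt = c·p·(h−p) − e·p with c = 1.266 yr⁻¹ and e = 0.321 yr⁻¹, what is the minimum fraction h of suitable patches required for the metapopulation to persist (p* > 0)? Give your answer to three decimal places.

p* = h − e/c is positive only when h > e/c.
h_min = e/c = 0.321/1.266 = 0.2536.

0.254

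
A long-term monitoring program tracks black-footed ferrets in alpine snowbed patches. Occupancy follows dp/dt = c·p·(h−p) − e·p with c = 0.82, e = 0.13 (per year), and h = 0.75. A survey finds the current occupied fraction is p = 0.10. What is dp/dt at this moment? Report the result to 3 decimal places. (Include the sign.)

0.040

Colonization term: c·p·(h−p) = 0.82×0.10×0.6500 = 0.05330.
Extinction term: e·p = 0.01300.
dp/dt = 0.05330 − 0.01300 = 0.04030.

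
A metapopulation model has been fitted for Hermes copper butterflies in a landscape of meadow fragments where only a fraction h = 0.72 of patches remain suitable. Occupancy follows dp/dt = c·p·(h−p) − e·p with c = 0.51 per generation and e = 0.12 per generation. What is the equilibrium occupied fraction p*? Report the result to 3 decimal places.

Setting dp/dt = 0 and dividing by p* gives c·(h−p*) = e.
So p* = h − e/c = 0.72 − 0.12/0.51 = 0.72 − 0.2353 = 0.4847.

0.485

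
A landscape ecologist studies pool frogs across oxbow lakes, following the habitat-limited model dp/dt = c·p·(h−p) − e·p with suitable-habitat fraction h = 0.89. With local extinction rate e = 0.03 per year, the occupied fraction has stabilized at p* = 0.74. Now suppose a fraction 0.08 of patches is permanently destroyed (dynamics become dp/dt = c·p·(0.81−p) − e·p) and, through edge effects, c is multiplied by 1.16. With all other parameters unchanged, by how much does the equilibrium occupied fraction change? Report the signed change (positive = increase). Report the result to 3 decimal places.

-0.059

Balance c(h−p*) = e gives c = e/(0.89 − 0.74000) = 0.03/0.15000 = 0.20000.
New p* = 0.81 − e/c = 0.81 − 0.03000/0.23200 = 0.68069.
Δp* = 0.68069 − 0.74000 = -0.05931.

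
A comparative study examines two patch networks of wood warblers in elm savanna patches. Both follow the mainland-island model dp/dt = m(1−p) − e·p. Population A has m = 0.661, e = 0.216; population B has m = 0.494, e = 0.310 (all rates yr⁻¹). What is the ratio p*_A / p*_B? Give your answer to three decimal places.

A: p*_A = m/(m+e) = 0.661/0.8770 = 0.7537.
B: p*_B = 0.494/0.8040 = 0.6144.
p*_A / p*_B = 0.7537/0.6144 = 1.2267.

1.227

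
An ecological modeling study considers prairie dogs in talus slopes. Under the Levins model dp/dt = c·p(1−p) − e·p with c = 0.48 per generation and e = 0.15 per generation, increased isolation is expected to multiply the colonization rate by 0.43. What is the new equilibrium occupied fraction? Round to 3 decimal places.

Before: p* = 1 − 0.15/0.48 = 0.6875.
After the change, c = 0.2064, e = 0.15, so p* = 1 − 0.15/0.2064 = 0.2733.

0.273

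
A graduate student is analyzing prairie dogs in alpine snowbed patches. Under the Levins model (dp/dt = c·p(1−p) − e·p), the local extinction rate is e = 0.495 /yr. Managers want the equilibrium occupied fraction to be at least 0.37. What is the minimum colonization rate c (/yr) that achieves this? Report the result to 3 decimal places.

p* = 1 − e/c ≥ 0.37 requires e/c ≤ 0.6300, i.e. c ≥ e/0.6300.
c_min = 0.495/0.6300 = 0.7857.

0.786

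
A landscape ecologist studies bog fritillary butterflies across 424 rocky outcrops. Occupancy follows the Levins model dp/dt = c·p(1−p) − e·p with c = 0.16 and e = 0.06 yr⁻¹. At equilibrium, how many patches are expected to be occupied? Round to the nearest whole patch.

p* = 1 − e/c = 1 − 0.06/0.16 = 0.6250.
Expected occupied patches = N × p* = 424 × 0.6250 = 265.00 ≈ 265.

265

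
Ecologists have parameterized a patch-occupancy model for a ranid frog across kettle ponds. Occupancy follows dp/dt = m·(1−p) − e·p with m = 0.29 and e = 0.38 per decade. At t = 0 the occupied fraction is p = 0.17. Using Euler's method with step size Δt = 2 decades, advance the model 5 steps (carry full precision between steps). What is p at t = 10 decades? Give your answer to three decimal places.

Update rule: p ← p + [m·(1−p) − e·p]·Δt with Δt = 2.
t = 2: p = 0.17000 + (+0.35220) = 0.52220
t = 4: p = 0.52220 + (-0.11975) = 0.40245
t = 6: p = 0.40245 + (+0.04071) = 0.44317
t = 8: p = 0.44317 + (-0.01384) = 0.42932
t = 10: p = 0.42932 + (+0.00471) = 0.43403

0.434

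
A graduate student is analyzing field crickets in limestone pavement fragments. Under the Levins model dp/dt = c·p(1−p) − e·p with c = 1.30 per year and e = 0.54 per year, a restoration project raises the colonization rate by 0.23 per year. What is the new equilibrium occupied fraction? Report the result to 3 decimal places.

Before: p* = 1 − 0.54/1.30 = 0.5846.
After the change, c = 1.53, e = 0.54, so p* = 1 − 0.54/1.53 = 0.6471.

0.647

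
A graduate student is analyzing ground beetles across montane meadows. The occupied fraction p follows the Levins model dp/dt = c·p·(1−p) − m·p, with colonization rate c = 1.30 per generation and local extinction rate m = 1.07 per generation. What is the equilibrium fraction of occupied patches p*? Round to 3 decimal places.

At equilibrium, colonization balances extinction: c·p*·(1−p*) = m·p*.
So p* = 1 − m/c = 1 − 1.07/1.30 = 1 − 0.8231 = 0.1769.

0.177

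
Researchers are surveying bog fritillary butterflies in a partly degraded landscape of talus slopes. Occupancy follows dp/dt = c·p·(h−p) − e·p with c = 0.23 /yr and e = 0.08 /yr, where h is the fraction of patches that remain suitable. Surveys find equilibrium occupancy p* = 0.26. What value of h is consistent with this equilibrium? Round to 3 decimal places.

At equilibrium c(h−p*) = e, so h = p* + e/c.
h = 0.26 + 0.08/0.23 = 0.26 + 0.3478 = 0.6078.

0.608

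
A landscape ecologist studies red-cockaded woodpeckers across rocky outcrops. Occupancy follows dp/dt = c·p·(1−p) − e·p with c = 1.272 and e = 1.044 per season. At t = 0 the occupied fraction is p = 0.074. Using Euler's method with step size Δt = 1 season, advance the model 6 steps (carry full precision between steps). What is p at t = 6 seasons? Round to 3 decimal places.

0.132

Update rule: p ← p + [c·p·(1−p) − e·p]·Δt with Δt = 1.
  1  |  dp/dt·Δt = +0.009907  |  p_1 = 0.083907
  2  |  dp/dt·Δt = +0.010175  |  p_2 = 0.094082
  3  |  dp/dt·Δt = +0.010192  |  p_3 = 0.104274
  4  |  dp/dt·Δt = +0.009944  |  p_4 = 0.114218
  5  |  dp/dt·Δt = +0.009448  |  p_5 = 0.123665
  6  |  dp/dt·Δt = +0.008743  |  p_6 = 0.132408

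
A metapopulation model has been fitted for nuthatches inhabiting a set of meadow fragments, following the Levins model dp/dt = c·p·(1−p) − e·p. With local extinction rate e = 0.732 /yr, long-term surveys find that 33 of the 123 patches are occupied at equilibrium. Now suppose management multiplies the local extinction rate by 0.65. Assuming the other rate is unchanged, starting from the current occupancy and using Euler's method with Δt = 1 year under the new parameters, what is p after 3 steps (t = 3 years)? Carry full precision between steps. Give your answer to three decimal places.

0.450

Observed p* = 33/123 = 0.26829.
Balance c(1−p*) = e gives c = e/(1 − 0.26829) = 0.732/0.73171 = 1.00040.
Starting from p₀ = 0.26829; update p ← p + (dp/dt)·Δt with the new parameters.
step 1: Δp = +0.06874, p = 0.33703
step 2: Δp = +0.06317, p = 0.40020
step 3: Δp = +0.04972, p = 0.44992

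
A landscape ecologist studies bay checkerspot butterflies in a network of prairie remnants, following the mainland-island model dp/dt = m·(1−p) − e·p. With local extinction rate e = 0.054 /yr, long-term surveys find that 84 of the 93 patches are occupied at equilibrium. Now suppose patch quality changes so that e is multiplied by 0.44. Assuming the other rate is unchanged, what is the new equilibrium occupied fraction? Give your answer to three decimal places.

0.955

Observed p* = 84/93 = 0.90323.
Balance m(1−p*) = e·p* gives m = e·p*/(1−p*) = 0.054×0.90323/0.09677 = 0.50402.
New p* = m/(m+e) = 0.50402/(0.50402+0.02376) = 0.95498.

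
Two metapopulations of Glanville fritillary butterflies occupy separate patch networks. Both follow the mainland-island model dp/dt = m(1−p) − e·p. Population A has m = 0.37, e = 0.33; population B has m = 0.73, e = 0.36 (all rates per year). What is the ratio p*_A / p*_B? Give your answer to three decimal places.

A: p*_A = m/(m+e) = 0.37/0.7000 = 0.5286.
B: p*_B = 0.73/1.0900 = 0.6697.
p*_A / p*_B = 0.5286/0.6697 = 0.7892.

0.789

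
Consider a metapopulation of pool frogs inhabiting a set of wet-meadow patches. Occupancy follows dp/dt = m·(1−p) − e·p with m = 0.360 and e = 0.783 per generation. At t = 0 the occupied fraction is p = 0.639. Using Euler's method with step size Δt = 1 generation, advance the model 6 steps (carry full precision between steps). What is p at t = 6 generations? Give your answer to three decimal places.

0.315

Update rule: p ← p + [m·(1−p) − e·p]·Δt with Δt = 1.
t = 1: p = 0.63900 + (-0.37038) = 0.26862
t = 2: p = 0.26862 + (+0.05296) = 0.32159
t = 3: p = 0.32159 + (-0.00757) = 0.31401
t = 4: p = 0.31401 + (+0.00108) = 0.31510
t = 5: p = 0.31510 + (-0.00015) = 0.31494
t = 6: p = 0.31494 + (+0.00002) = 0.31496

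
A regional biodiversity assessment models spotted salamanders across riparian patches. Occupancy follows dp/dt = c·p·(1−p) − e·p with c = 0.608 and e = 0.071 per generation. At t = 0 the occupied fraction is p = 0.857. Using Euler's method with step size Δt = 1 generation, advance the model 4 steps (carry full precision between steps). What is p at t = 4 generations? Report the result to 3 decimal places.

Update rule: p ← p + [c·p·(1−p) − e·p]·Δt with Δt = 1.
step 1: Δp = +0.01366, p = 0.87066
step 2: Δp = +0.00665, p = 0.87731
step 3: Δp = +0.00315, p = 0.88047
step 4: Δp = +0.00148, p = 0.88194

0.882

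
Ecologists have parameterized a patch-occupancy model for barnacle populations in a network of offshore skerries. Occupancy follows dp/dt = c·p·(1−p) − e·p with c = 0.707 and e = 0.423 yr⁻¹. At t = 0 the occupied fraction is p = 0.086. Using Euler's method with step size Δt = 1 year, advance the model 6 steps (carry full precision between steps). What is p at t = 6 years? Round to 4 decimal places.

Update rule: p ← p + [c·p·(1−p) − e·p]·Δt with Δt = 1.
  1  |  dp/dt·Δt = +0.019195  |  p_1 = 0.105195
  2  |  dp/dt·Δt = +0.022052  |  p_2 = 0.127247
  3  |  dp/dt·Δt = +0.024691  |  p_3 = 0.151937
  4  |  dp/dt·Δt = +0.026829  |  p_4 = 0.178766
  5  |  dp/dt·Δt = +0.028176  |  p_5 = 0.206942
  6  |  dp/dt·Δt = +0.028494  |  p_6 = 0.235436

0.2354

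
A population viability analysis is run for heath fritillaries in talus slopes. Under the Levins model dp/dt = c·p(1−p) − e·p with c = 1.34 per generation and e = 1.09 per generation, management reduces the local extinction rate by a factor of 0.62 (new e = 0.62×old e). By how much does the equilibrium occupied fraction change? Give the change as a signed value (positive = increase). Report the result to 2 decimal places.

Before: p* = 1 − 1.09/1.34 = 0.1866.
After the change, c = 1.34, e = 0.6758, so p* = 1 − 0.6758/1.34 = 0.4957.
Δp* = 0.4957 − 0.1866 = +0.3091.

0.31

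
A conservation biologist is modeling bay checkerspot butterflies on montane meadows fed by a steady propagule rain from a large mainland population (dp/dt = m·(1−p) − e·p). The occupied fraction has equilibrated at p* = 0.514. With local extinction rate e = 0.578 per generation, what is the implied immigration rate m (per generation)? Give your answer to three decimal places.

0.611

At equilibrium m(1−p*) = e·p*, so m = e·p*/(1−p*).
m = 0.578 × 0.514 / 0.4860 = 0.2971/0.4860 = 0.6113.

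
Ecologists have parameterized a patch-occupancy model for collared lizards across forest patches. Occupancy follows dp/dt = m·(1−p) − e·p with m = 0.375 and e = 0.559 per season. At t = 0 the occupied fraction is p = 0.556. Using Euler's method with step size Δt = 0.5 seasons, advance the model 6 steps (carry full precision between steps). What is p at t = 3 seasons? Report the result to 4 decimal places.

Update rule: p ← p + [m·(1−p) − e·p]·Δt with Δt = 0.5.
step 1: Δp = -0.07215, p = 0.48385
step 2: Δp = -0.03846, p = 0.44539
step 3: Δp = -0.02050, p = 0.42489
step 4: Δp = -0.01093, p = 0.41397
step 5: Δp = -0.00582, p = 0.40815
step 6: Δp = -0.00310, p = 0.40504

0.4050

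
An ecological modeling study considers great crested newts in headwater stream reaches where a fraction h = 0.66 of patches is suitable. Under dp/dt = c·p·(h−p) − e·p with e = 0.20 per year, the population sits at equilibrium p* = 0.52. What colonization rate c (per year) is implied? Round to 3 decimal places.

At equilibrium c(h−p*) = e, so c = e/(h−p*).
c = 0.20/(0.66 − 0.52) = 0.20/0.1400 = 1.4286.

1.429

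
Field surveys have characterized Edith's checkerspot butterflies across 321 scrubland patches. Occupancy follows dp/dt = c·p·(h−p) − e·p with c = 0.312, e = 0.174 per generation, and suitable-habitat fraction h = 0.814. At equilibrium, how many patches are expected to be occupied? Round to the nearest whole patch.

p* = h − e/c = 0.814 − 0.5577 = 0.2563.
Expected occupied patches = N × p* = 321 × 0.2563 = 82.27 ≈ 82.

82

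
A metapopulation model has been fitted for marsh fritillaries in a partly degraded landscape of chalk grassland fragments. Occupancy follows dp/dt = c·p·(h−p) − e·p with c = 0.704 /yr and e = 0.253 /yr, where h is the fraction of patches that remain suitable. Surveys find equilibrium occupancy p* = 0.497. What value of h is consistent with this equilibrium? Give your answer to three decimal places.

0.856

At equilibrium c(h−p*) = e, so h = p* + e/c.
h = 0.497 + 0.253/0.704 = 0.497 + 0.3594 = 0.8564.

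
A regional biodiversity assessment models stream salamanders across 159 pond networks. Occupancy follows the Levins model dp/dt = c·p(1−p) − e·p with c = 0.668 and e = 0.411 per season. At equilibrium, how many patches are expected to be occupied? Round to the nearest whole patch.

61

p* = 1 − e/c = 1 − 0.411/0.668 = 0.3847.
Expected occupied patches = N × p* = 159 × 0.3847 = 61.17 ≈ 61.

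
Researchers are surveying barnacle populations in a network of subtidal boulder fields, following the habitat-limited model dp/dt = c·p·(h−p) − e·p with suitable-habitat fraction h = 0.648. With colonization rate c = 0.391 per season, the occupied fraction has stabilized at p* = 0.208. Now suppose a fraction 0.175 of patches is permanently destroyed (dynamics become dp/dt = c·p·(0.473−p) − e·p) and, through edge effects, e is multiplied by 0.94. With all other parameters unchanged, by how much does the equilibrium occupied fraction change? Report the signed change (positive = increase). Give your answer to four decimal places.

Balance c(h−p*) = e gives e = 0.391×(0.648 − 0.20800) = 0.17204.
New p* = 0.473 − e/c = 0.473 − 0.16172/0.39100 = 0.05939.
Δp* = 0.05939 − 0.20800 = -0.14861.

-0.1486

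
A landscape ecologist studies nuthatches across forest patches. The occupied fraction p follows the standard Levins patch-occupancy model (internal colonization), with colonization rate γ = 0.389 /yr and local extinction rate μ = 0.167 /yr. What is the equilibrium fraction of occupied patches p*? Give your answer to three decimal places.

0.571

Setting dp/dt = 0 and dividing through by p* gives γ·(1−p*) = μ.
So p* = 1 − μ/γ = 1 − 0.167/0.389 = 1 − 0.4293 = 0.5707.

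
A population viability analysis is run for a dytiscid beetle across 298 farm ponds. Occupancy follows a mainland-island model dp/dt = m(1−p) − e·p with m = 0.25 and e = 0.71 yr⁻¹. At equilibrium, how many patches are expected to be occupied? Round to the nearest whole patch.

78

p* = m/(m+e) = 0.25/0.9600 = 0.2604.
Expected occupied patches = N × p* = 298 × 0.2604 = 77.60 ≈ 78.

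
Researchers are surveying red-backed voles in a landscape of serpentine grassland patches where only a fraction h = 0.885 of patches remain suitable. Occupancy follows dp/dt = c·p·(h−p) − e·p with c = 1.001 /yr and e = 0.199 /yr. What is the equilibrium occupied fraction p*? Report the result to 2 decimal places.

Setting dp/dt = 0 and dividing by p* gives c·(h−p*) = e.
So p* = h − e/c = 0.885 − 0.199/1.001 = 0.885 − 0.1988 = 0.6862.

0.69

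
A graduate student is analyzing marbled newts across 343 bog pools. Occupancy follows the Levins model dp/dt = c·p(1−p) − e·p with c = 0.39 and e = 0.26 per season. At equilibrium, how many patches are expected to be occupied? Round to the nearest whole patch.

114

p* = 1 − e/c = 1 − 0.26/0.39 = 0.3333.
Expected occupied patches = N × p* = 343 × 0.3333 = 114.33 ≈ 114.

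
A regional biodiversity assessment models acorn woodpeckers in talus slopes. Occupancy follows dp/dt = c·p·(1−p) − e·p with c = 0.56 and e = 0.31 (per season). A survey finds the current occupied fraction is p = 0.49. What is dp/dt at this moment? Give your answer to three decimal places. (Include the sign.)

Colonization term: c·p·(1−p) = 0.56×0.49×0.5100 = 0.13994.
Extinction term: e·p = 0.15190.
dp/dt = 0.13994 − 0.15190 = -0.01196.

-0.012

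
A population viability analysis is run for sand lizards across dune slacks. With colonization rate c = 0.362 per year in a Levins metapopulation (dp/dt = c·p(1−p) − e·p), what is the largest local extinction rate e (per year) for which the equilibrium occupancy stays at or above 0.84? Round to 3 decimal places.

0.058

1 − e/c ≥ 0.84 ⇒ e ≤ c(1 − 0.84) = 0.362 × 0.1600.
e_max = 0.0579.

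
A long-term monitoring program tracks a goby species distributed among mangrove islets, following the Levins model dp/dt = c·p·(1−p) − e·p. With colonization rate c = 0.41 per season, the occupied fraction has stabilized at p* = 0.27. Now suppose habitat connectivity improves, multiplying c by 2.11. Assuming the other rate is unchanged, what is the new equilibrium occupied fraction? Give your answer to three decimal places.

Balance c(1−p*) = e gives e = 0.41×(1 − 0.27000) = 0.29930.
New p* = 1 − e/c = 1 − 0.29930/0.86510 = 0.65403.

0.654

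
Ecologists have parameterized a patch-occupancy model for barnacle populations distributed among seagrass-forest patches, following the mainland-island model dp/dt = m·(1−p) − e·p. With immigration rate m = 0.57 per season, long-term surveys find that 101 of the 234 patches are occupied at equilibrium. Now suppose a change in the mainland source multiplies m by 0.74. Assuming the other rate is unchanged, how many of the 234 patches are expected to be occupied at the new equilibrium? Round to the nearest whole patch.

84

Observed p* = 101/234 = 0.43162.
Balance m(1−p*) = e·p* gives e = m(1−p*)/p* = 0.57×0.56838/0.43162 = 0.75061.
New p* = m/(m+e) = 0.42180/(0.42180+0.75061) = 0.35977.
Expected occupied = 234 × 0.35977 = 84.19 ≈ 84.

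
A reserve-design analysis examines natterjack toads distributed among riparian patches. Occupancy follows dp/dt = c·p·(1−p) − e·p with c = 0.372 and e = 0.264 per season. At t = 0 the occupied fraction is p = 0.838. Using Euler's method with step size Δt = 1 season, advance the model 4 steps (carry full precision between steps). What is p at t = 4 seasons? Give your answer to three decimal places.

Update rule: p ← p + [c·p·(1−p) − e·p]·Δt with Δt = 1.
  1  |  dp/dt·Δt = -0.170731  |  p_1 = 0.667269
  2  |  dp/dt·Δt = -0.093567  |  p_2 = 0.573702
  3  |  dp/dt·Δt = -0.060478  |  p_3 = 0.513224
  4  |  dp/dt·Δt = -0.042556  |  p_4 = 0.470668

0.471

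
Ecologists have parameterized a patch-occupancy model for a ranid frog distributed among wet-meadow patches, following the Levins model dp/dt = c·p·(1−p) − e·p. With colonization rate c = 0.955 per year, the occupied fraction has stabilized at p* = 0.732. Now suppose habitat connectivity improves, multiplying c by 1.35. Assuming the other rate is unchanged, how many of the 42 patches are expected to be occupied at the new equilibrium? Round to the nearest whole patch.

Balance c(1−p*) = e gives e = 0.955×(1 − 0.73200) = 0.25594.
New p* = 1 − e/c = 1 − 0.25594/1.28925 = 0.80148.
Expected occupied = 42 × 0.80148 = 33.66 ≈ 34.

34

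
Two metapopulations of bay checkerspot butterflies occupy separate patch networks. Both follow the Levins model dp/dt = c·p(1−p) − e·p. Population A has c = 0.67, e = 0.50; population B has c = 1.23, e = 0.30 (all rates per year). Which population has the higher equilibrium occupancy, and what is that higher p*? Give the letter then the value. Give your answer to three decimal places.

A: p*_A = 1 − 0.50/0.67 = 0.2537.
B: p*_B = 1 − 0.30/1.23 = 0.7561.
B is higher at 0.7561.

B, 0.756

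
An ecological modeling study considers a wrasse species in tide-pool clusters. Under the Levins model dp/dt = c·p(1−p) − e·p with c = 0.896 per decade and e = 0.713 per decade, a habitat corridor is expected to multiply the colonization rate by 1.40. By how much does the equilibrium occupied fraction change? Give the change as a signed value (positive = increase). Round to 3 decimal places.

0.227

Before: p* = 1 − 0.713/0.896 = 0.2042.
After the change, c = 1.2544, e = 0.713, so p* = 1 − 0.713/1.2544 = 0.4316.
Δp* = 0.4316 − 0.2042 = +0.2274.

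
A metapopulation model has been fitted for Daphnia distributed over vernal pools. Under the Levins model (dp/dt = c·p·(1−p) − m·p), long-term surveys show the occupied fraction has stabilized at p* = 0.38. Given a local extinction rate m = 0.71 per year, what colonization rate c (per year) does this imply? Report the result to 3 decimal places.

At equilibrium c(1−p*) = m, so c = m/(1−p*).
c = 0.71/(1 − 0.38) = 0.71/0.6200 = 1.1452.

1.145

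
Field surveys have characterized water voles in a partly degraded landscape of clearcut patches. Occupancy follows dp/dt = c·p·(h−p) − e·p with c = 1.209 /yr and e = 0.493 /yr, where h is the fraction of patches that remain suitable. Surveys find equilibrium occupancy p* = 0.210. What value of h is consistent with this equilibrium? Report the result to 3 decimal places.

At equilibrium c(h−p*) = e, so h = p* + e/c.
h = 0.210 + 0.493/1.209 = 0.210 + 0.4078 = 0.6178.

0.618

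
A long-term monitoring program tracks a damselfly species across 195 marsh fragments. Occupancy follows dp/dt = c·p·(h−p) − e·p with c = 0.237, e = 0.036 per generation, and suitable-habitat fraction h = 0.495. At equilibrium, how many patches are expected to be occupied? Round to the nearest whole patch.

p* = h − e/c = 0.495 − 0.1519 = 0.3431.
Expected occupied patches = N × p* = 195 × 0.3431 = 66.90 ≈ 67.

67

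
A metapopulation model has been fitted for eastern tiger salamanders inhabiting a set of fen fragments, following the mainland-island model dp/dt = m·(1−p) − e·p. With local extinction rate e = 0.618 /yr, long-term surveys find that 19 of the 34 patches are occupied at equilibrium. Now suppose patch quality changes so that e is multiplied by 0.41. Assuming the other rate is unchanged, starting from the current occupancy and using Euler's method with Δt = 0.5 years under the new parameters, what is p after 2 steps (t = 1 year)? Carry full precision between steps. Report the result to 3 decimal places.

Observed p* = 19/34 = 0.55882.
Balance m(1−p*) = e·p* gives m = e·p*/(1−p*) = 0.618×0.55882/0.44118 = 0.78280.
Starting from p₀ = 0.55882; update p ← p + (dp/dt)·Δt with the new parameters.
  1  |  dp/dt·Δt = +0.101879  |  p_1 = 0.660703
  2  |  dp/dt·Δt = +0.049097  |  p_2 = 0.709799

0.710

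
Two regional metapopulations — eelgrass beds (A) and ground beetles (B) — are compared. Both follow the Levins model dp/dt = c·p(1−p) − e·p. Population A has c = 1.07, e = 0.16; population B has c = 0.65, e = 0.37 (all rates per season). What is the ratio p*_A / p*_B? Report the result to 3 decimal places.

A: p*_A = 1 − 0.16/1.07 = 0.8505.
B: p*_B = 1 − 0.37/0.65 = 0.4308.
p*_A / p*_B = 0.8505/0.4308 = 1.9743.

1.974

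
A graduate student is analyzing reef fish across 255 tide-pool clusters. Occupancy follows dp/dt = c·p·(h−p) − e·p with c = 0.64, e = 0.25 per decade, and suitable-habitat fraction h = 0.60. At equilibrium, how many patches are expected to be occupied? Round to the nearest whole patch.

53

p* = h − e/c = 0.60 − 0.3906 = 0.2094.
Expected occupied patches = N × p* = 255 × 0.2094 = 53.39 ≈ 53.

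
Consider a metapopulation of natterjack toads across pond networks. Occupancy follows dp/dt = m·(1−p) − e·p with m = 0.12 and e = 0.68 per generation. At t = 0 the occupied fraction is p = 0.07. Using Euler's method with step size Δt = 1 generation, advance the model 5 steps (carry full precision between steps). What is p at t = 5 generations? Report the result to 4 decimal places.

0.1500

Update rule: p ← p + [m·(1−p) − e·p]·Δt with Δt = 1.
t = 1: p = 0.07000 + (+0.06400) = 0.13400
t = 2: p = 0.13400 + (+0.01280) = 0.14680
t = 3: p = 0.14680 + (+0.00256) = 0.14936
t = 4: p = 0.14936 + (+0.00051) = 0.14987
t = 5: p = 0.14987 + (+0.00010) = 0.14997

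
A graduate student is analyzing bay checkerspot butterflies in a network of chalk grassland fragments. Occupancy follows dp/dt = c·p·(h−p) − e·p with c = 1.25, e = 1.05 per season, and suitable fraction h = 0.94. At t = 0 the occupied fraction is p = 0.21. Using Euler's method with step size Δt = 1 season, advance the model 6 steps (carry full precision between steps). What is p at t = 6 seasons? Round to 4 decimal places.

Update rule: p ← p + [c·p·(h−p) − e·p]·Δt with Δt = 1.
  1  |  dp/dt·Δt = -0.028875  |  p_1 = 0.181125
  2  |  dp/dt·Δt = -0.018367  |  p_2 = 0.162758
  3  |  dp/dt·Δt = -0.012768  |  p_3 = 0.149990
  4  |  dp/dt·Δt = -0.009372  |  p_4 = 0.140617
  5  |  dp/dt·Δt = -0.007139  |  p_5 = 0.133478
  6  |  dp/dt·Δt = -0.005586  |  p_6 = 0.127892

0.1279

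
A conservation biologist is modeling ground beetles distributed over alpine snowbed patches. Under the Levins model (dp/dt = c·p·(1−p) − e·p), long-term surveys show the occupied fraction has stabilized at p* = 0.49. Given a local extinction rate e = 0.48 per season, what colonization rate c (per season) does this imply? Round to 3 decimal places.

0.941

At equilibrium c(1−p*) = e, so c = e/(1−p*).
c = 0.48/(1 − 0.49) = 0.48/0.5100 = 0.9412.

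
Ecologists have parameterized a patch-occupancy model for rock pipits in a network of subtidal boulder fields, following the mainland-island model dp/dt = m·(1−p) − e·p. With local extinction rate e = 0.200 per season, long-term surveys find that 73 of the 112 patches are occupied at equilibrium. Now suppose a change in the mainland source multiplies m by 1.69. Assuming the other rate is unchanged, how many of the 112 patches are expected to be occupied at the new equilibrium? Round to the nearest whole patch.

85

Observed p* = 73/112 = 0.65179.
Balance m(1−p*) = e·p* gives m = e·p*/(1−p*) = 0.200×0.65179/0.34821 = 0.37437.
New p* = m/(m+e) = 0.63269/(0.63269+0.20000) = 0.75981.
Expected occupied = 112 × 0.75981 = 85.10 ≈ 85.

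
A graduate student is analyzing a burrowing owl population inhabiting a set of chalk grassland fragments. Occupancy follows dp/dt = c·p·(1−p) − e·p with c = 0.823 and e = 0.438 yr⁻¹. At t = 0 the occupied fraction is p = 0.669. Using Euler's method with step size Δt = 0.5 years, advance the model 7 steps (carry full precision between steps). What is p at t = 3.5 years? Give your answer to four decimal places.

Update rule: p ← p + [c·p·(1−p) − e·p]·Δt with Δt = 0.5.
p: 0.66900 → 0.61361  (Δp = -0.05539)
p: 0.61361 → 0.57679  (Δp = -0.03682)
p: 0.57679 → 0.55092  (Δp = -0.02587)
p: 0.55092 → 0.53208  (Δp = -0.01884)
p: 0.53208 → 0.51801  (Δp = -0.01407)
p: 0.51801 → 0.50730  (Δp = -0.01070)
p: 0.50730 → 0.49906  (Δp = -0.00825)

0.4991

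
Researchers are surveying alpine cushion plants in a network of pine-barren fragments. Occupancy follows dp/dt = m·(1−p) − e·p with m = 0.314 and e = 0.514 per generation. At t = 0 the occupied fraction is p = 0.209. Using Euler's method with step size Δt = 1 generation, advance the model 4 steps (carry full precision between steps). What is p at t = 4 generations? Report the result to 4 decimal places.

Update rule: p ← p + [m·(1−p) − e·p]·Δt with Δt = 1.
  1  |  dp/dt·Δt = +0.140948  |  p_1 = 0.349948
  2  |  dp/dt·Δt = +0.024243  |  p_2 = 0.374191
  3  |  dp/dt·Δt = +0.004170  |  p_3 = 0.378361
  4  |  dp/dt·Δt = +0.000717  |  p_4 = 0.379078

0.3791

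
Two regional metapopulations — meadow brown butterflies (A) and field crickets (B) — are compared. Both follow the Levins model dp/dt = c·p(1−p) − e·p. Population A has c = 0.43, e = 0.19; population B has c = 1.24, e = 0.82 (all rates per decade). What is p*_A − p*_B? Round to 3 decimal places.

0.219

A: p*_A = 1 − 0.19/0.43 = 0.5581.
B: p*_B = 1 − 0.82/1.24 = 0.3387.
p*_A − p*_B = 0.5581 − 0.3387 = 0.2194.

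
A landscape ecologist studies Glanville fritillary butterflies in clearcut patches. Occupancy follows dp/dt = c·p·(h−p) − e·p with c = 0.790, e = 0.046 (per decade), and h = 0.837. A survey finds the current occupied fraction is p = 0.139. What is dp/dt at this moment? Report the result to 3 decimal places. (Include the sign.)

0.070

Colonization term: c·p·(h−p) = 0.790×0.139×0.6980 = 0.07665.
Extinction term: e·p = 0.00639.
dp/dt = 0.07665 − 0.00639 = 0.07025.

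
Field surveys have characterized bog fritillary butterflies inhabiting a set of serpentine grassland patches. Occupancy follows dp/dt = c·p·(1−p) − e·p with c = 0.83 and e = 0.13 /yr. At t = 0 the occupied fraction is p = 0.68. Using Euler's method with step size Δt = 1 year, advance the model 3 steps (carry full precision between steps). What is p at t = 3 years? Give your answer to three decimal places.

0.835

Update rule: p ← p + [c·p·(1−p) − e·p]·Δt with Δt = 1.
t = 1: p = 0.68000 + (+0.09221) = 0.77221
t = 2: p = 0.77221 + (+0.04561) = 0.81782
t = 3: p = 0.81782 + (+0.01735) = 0.83517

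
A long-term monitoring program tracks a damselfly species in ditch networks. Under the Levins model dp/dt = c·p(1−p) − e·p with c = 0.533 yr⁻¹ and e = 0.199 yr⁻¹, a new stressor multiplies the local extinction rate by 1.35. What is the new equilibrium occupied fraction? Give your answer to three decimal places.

0.496

Before: p* = 1 − 0.199/0.533 = 0.6266.
After the change, c = 0.533, e = 0.26865, so p* = 1 − 0.26865/0.533 = 0.4960.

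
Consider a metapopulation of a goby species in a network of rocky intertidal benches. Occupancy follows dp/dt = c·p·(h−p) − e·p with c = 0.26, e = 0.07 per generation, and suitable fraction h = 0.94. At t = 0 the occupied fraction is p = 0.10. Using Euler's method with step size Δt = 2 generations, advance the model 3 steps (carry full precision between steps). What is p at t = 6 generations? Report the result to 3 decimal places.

Update rule: p ← p + [c·p·(h−p) − e·p]·Δt with Δt = 2.
t = 2: p = 0.10000 + (+0.02968) = 0.12968
t = 4: p = 0.12968 + (+0.03649) = 0.16617
t = 6: p = 0.16617 + (+0.04360) = 0.20977

0.210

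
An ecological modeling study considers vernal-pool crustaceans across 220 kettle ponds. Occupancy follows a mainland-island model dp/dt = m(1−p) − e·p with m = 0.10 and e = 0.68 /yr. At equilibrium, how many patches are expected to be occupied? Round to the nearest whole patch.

p* = m/(m+e) = 0.10/0.7800 = 0.1282.
Expected occupied patches = N × p* = 220 × 0.1282 = 28.21 ≈ 28.

28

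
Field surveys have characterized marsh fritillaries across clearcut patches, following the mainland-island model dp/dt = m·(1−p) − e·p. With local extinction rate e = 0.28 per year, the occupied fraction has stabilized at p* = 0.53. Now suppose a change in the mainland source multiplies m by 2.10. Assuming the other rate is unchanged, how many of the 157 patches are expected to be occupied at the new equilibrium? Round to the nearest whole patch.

110

Balance m(1−p*) = e·p* gives m = e·p*/(1−p*) = 0.28×0.53000/0.47000 = 0.31574.
New p* = m/(m+e) = 0.66305/(0.66305+0.28000) = 0.70309.
Expected occupied = 157 × 0.70309 = 110.39 ≈ 110.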